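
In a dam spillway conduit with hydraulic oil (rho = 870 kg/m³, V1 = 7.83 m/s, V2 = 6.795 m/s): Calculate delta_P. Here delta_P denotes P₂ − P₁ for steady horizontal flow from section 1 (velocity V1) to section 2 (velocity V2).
Formula: \Delta P = \frac{1}{2} \rho (V_1^2 - V_2^2)
delta_P = 0.5·870·(7.83² − 6.795²)/1000 = 6.585 kPa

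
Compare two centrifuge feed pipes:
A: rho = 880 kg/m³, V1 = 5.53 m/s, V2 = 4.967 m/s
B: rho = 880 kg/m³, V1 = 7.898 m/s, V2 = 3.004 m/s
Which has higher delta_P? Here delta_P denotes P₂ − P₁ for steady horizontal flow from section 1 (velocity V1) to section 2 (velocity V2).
delta_P(A) = 2.6 kPa, delta_P(B) = 23.48 kPa. Answer: B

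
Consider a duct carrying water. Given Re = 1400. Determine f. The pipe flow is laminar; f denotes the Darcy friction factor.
Formula: f = \frac{64}{Re}
f = 64/1400 = 0.04571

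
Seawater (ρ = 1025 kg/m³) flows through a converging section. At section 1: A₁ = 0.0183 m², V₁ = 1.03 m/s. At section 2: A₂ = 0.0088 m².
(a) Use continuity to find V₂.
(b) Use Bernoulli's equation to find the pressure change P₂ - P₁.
(a) Continuity: A₁V₁=A₂V₂ -> V₂=A₁V₁/A₂=0.0183*1.03/0.0088=2.14 m/s
(b) Bernoulli: P₂-P₁=0.5*rho*(V₁^2-V₂^2)/1000=0.5*1025*(1.03^2-2.14^2)/1000=-1.803 kPa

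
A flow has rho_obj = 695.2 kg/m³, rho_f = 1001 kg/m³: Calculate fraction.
Formula: f_{sub} = \frac{\rho_{obj}}{\rho_f}
fraction = 695.2/1001 = 0.6945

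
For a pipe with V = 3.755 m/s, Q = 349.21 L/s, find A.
Formula: Q = A V
Substituting knowns: 349.21 = A·3.755·1000
Solving for A: A = (349.21/1000)/3.755 = 0.093 m²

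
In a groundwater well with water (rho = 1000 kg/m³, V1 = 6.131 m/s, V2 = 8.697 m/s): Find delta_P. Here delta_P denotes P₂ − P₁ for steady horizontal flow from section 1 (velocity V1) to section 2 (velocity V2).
Formula: \Delta P = \frac{1}{2} \rho (V_1^2 - V_2^2)
delta_P = 0.5·1000·(6.131² − 8.697²)/1000 = -19.02 kPa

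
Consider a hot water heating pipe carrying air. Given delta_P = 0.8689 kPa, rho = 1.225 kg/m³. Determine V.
Formula: V = \sqrt{\frac{2 \Delta P}{\rho}}
V = √(2·(0.8689·1000)/1.225) = 37.66 m/s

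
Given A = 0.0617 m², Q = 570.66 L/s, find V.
Formula: Q = A V
Substituting knowns: 570.66 = 0.0617·V·1000
Solving for V: V = (570.66/1000)/0.0617 = 9.249 m/s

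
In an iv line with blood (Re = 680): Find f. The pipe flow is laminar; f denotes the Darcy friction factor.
Formula: f = \frac{64}{Re}
f = 64/680 = 0.09412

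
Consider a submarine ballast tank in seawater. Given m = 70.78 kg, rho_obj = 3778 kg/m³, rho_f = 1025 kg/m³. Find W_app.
Formula: W_{app} = mg\left(1 - \frac{\rho_f}{\rho_{obj}}\right)
W_app = 70.78·9.81·(1 − 1025/3778) = 506 N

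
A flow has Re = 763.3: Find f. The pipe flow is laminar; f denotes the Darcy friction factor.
Formula: f = \frac{64}{Re}
f = 64/763.3 = 0.08385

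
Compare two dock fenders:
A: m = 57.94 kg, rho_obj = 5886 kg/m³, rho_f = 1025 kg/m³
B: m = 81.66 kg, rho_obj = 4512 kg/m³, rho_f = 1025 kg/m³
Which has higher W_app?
W_app(A) = 469.4 N, W_app(B) = 619.1 N. Answer: B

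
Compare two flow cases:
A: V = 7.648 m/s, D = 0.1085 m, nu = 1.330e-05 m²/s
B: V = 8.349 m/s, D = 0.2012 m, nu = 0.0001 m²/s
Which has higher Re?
Re(A) = 62392, Re(B) = 16798. Answer: A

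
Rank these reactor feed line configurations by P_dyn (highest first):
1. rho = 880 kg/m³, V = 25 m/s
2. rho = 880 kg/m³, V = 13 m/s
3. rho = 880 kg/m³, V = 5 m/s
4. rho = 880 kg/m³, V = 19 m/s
Case 1: P_dyn = 275 kPa
Case 2: P_dyn = 74.36 kPa
Case 3: P_dyn = 11 kPa
Case 4: P_dyn = 158.8 kPa
Ranking (highest first): 1, 4, 2, 3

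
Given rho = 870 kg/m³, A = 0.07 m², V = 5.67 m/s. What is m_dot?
Formula: \dot{m} = \rho A V
m_dot = 870·0.07·5.67 = 345.3 kg/s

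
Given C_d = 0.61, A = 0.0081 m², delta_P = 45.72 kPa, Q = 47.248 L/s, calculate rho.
Formula: Q = C_d A \sqrt{\frac{2 \Delta P}{\rho}}
Substituting knowns: 47.248 = 0.61·0.0081·√(2·(45.72·1000)/rho)·1000
Solving for rho: rho = 2·(45.72·1000)/((47.248/1000)/(0.61·0.0081))² = 1000 kg/m³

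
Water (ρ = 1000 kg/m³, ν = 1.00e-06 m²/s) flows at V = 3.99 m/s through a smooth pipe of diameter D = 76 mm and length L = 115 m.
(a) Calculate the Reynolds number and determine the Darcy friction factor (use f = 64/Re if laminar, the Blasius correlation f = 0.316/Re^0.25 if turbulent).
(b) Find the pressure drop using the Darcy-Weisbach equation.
(a) Re = V·D/ν = 3.99·0.076/1.00e-06 = 303240 → turbulent (Re > 4000); f = 0.316/Re^0.25 = 0.316/303240^0.25 = 0.013466 (Blasius is strictly valid for Re ≲ 1e5; used here as the smooth-pipe estimate the problem specifies)
(b) Darcy-Weisbach: ΔP = f·(L/D)·½ρV²/1000 = 0.013466·(115/0.076)·½·1000·3.99²/1000 = 162.2 kPa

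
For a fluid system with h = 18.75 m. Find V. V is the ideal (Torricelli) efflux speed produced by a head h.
Formula: V = \sqrt{2 g h}
V = √(2·9.81·18.75) = 19.18 m/s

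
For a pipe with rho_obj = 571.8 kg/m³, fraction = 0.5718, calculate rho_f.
Formula: f_{sub} = \frac{\rho_{obj}}{\rho_f}
Substituting knowns: 0.5718 = 571.8/rho_f
Solving for rho_f: rho_f = 571.8/0.5718 = 1000 kg/m³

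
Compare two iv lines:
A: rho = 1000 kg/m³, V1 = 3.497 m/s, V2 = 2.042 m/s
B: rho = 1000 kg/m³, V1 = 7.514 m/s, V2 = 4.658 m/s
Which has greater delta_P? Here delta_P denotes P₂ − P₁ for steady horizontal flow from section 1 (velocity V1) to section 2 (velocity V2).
delta_P(A) = 4.03 kPa, delta_P(B) = 17.38 kPa. Answer: B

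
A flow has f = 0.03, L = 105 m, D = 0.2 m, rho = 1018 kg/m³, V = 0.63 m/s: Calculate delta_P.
Formula: \Delta P = f \frac{L}{D} \frac{\rho V^2}{2}
delta_P = 0.03·(105/0.2)·0.5·1018·0.63²/1000 = 3.182 kPa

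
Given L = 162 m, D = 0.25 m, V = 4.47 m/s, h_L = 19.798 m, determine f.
Formula: h_L = f \frac{L}{D} \frac{V^2}{2g}
Substituting knowns: 19.798 = f·(162/0.25)·4.47²/(2·9.81)
Solving for f: f = 19.798·2·9.81/((162/0.25)·4.47²) = 0.03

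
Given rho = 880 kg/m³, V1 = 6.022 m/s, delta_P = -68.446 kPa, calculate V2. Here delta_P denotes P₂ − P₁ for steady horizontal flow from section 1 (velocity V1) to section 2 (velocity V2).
Formula: \Delta P = \frac{1}{2} \rho (V_1^2 - V_2^2)
Substituting knowns: -68.446 = 0.5·880·(6.022² − V2²)/1000
Solving for V2: V2 = √(6.022² − 2·(-68.446·1000)/880) = 13.85 m/s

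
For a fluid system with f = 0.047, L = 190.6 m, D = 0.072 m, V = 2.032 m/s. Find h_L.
Formula: h_L = f \frac{L}{D} \frac{V^2}{2g}
h_L = 0.047·(190.6/0.072)·2.032²/(2·9.81) = 26.18 m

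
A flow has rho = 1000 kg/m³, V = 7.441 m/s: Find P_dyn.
Formula: P_{dyn} = \frac{1}{2} \rho V^2
P_dyn = 0.5·1000·7.441²/1000 = 27.68 kPa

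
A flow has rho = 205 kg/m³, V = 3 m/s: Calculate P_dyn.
Formula: P_{dyn} = \frac{1}{2} \rho V^2
P_dyn = 0.5·205·3²/1000 = 0.9225 kPa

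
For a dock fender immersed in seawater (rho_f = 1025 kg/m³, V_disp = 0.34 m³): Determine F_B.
Formula: F_B = \rho_f g V_{disp}
F_B = 1025·9.81·0.34 = 3419 N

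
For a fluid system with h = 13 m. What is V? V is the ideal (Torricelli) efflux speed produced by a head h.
Formula: V = \sqrt{2 g h}
V = √(2·9.81·13) = 15.97 m/s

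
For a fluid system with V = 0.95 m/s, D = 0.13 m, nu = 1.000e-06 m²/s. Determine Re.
Formula: Re = \frac{V D}{\nu}
Re = 0.95·0.13/1.000e-06 = 123500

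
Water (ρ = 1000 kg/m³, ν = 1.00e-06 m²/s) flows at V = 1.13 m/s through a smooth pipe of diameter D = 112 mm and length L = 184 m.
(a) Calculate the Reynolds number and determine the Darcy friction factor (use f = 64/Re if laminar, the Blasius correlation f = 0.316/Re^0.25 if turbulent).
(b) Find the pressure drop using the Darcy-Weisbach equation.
(a) Re = V·D/ν = 1.13·0.112/1.00e-06 = 126560 → turbulent (Re > 4000); f = 0.316/Re^0.25 = 0.316/126560^0.25 = 0.016754 (Blasius is strictly valid for Re ≲ 1e5; used here as the smooth-pipe estimate the problem specifies)
(b) Darcy-Weisbach: ΔP = f·(L/D)·½ρV²/1000 = 0.016754·(184/0.112)·½·1000·1.13²/1000 = 17.57 kPa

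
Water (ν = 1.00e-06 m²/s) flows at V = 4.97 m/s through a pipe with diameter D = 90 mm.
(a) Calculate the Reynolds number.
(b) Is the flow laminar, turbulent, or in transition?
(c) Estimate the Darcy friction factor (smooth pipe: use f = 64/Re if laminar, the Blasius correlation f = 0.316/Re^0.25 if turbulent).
(a) Re = V·D/ν = 4.97·0.09/1.00e-06 = 447300
(b) Flow regime: turbulent (Re > 4000)
(c) Friction factor: f = 0.316/Re^0.25 = 0.316/447300^0.25 = 0.01222 (Blasius is strictly valid for Re ≲ 1e5; used here as the smooth-pipe estimate the problem specifies)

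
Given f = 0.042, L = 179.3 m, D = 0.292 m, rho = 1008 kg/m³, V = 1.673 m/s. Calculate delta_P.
Formula: \Delta P = f \frac{L}{D} \frac{\rho V^2}{2}
delta_P = 0.042·(179.3/0.292)·0.5·1008·1.673²/1000 = 36.38 kPa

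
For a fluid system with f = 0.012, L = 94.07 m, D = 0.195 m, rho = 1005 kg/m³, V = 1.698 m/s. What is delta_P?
Formula: \Delta P = f \frac{L}{D} \frac{\rho V^2}{2}
delta_P = 0.012·(94.07/0.195)·0.5·1005·1.698²/1000 = 8.387 kPa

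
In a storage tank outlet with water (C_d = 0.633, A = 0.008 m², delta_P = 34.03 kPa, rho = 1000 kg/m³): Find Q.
Formula: Q = C_d A \sqrt{\frac{2 \Delta P}{\rho}}
Q = 0.633·0.008·√(2·(34.03·1000)/1000)·1000 = 41.78 L/s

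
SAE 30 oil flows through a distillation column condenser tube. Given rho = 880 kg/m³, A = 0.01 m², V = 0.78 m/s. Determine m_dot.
Formula: \dot{m} = \rho A V
m_dot = 880·0.01·0.78 = 6.864 kg/s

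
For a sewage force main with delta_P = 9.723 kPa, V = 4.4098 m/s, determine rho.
Formula: V = \sqrt{\frac{2 \Delta P}{\rho}}
Substituting knowns: 4.4098 = √(2·(9.723·1000)/rho)
Solving for rho: rho = 2·(9.723·1000)/4.4098² = 1000 kg/m³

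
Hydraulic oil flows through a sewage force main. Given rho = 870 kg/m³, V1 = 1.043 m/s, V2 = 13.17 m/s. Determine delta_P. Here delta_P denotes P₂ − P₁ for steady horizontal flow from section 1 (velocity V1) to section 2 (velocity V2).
Formula: \Delta P = \frac{1}{2} \rho (V_1^2 - V_2^2)
delta_P = 0.5·870·(1.043² − 13.17²)/1000 = -74.98 kPa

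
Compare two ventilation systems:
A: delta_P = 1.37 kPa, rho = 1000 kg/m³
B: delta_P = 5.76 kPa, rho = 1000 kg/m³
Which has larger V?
V(A) = 1.655 m/s, V(B) = 3.394 m/s. Answer: B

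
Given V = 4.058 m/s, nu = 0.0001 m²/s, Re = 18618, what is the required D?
Formula: Re = \frac{V D}{\nu}
Substituting knowns: 18618 = 4.058·D/0.0001
Solving for D: D = 18618·0.0001/4.058 = 0.4588 m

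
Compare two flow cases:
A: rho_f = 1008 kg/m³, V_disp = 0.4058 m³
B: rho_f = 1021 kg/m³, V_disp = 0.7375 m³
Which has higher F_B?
F_B(A) = 4013 N, F_B(B) = 7387 N. Answer: B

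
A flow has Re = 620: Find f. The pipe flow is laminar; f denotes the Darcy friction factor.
Formula: f = \frac{64}{Re}
f = 64/620 = 0.1032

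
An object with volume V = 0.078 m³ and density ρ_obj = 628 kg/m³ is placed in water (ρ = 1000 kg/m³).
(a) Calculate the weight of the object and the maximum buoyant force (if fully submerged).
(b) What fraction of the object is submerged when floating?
(a) W=rho_obj*g*V=628*9.81*0.078=480.5 N; F_B(max)=rho*g*V=1000*9.81*0.078=765.2 N
(b) Floating fraction=rho_obj/rho=628/1000=0.628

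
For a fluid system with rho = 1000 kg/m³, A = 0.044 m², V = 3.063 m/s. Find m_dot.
Formula: \dot{m} = \rho A V
m_dot = 1000·0.044·3.063 = 134.8 kg/s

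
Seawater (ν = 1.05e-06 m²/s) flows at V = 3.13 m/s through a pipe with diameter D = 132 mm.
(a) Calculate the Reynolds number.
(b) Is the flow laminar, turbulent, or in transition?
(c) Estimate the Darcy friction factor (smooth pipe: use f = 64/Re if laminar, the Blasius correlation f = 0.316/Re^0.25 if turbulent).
(a) Re = V·D/ν = 3.13·0.132/1.05e-06 = 393490
(b) Flow regime: turbulent (Re > 4000)
(c) Friction factor: f = 0.316/Re^0.25 = 0.316/393490^0.25 = 0.01262 (Blasius is strictly valid for Re ≲ 1e5; used here as the smooth-pipe estimate the problem specifies)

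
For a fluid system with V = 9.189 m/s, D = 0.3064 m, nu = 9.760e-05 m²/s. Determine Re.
Formula: Re = \frac{V D}{\nu}
Re = 9.189·0.3064/9.760e-05 = 28847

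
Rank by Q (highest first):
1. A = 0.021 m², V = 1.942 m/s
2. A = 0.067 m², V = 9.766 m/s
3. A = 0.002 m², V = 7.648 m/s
Case 1: Q = 40.78 L/s
Case 2: Q = 654.3 L/s
Case 3: Q = 15.3 L/s
Ranking (highest first): 2, 1, 3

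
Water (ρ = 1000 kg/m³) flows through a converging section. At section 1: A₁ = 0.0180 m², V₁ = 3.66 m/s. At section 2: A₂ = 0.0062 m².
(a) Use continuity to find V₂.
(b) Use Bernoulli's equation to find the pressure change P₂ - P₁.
(a) Continuity: A₁V₁=A₂V₂ -> V₂=A₁V₁/A₂=0.0180*3.66/0.0062=10.63 m/s
(b) Bernoulli: P₂-P₁=0.5*rho*(V₁^2-V₂^2)/1000=0.5*1000*(3.66^2-10.63^2)/1000=-49.8 kPa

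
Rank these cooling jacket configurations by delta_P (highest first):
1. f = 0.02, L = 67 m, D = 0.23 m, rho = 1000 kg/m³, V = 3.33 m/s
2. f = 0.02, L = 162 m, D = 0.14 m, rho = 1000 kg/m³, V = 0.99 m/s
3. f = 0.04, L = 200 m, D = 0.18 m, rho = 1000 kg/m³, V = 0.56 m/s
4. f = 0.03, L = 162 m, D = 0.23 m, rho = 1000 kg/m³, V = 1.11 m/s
Case 1: delta_P = 32.3 kPa
Case 2: delta_P = 11.34 kPa
Case 3: delta_P = 6.969 kPa
Case 4: delta_P = 13.02 kPa
Ranking (highest first): 1, 4, 2, 3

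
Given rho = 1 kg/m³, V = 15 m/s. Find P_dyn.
Formula: P_{dyn} = \frac{1}{2} \rho V^2
P_dyn = 0.5·1·15²/1000 = 0.1125 kPa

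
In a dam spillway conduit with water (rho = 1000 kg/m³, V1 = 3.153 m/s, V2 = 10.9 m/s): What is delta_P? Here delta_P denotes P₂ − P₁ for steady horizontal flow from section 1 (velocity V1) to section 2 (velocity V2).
Formula: \Delta P = \frac{1}{2} \rho (V_1^2 - V_2^2)
delta_P = 0.5·1000·(3.153² − 10.9²)/1000 = -54.43 kPa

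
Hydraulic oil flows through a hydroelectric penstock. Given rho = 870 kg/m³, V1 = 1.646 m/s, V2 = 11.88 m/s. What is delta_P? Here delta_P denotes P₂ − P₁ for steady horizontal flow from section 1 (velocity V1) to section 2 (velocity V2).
Formula: \Delta P = \frac{1}{2} \rho (V_1^2 - V_2^2)
delta_P = 0.5·870·(1.646² − 11.88²)/1000 = -60.21 kPa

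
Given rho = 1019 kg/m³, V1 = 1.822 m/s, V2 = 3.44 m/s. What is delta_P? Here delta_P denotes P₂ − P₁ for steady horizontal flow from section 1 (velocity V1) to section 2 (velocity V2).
Formula: \Delta P = \frac{1}{2} \rho (V_1^2 - V_2^2)
delta_P = 0.5·1019·(1.822² − 3.44²)/1000 = -4.338 kPa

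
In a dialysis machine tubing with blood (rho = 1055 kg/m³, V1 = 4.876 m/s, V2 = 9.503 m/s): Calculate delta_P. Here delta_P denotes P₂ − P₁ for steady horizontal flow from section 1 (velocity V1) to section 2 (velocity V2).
Formula: \Delta P = \frac{1}{2} \rho (V_1^2 - V_2^2)
delta_P = 0.5·1055·(4.876² − 9.503²)/1000 = -35.1 kPa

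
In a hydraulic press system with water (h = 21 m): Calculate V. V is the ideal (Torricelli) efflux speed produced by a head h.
Formula: V = \sqrt{2 g h}
V = √(2·9.81·21) = 20.3 m/s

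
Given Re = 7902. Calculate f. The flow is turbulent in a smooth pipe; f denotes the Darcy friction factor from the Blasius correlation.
Formula: f = \frac{0.316}{Re^{0.25}}
f = 0.316/7902^0.25 = 0.03352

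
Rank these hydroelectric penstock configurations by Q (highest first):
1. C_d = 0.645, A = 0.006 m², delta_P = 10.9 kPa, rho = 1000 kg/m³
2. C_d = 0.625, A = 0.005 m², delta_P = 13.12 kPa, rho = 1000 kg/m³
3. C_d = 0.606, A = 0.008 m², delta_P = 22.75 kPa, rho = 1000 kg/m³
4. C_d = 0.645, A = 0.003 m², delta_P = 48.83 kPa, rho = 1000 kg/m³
Case 1: Q = 18.07 L/s
Case 2: Q = 16.01 L/s
Case 3: Q = 32.7 L/s
Case 4: Q = 19.12 L/s
Ranking (highest first): 3, 4, 1, 2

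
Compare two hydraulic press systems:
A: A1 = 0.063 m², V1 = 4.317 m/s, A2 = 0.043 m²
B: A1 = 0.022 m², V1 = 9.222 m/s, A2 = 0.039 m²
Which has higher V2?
V2(A) = 6.325 m/s, V2(B) = 5.202 m/s. Answer: A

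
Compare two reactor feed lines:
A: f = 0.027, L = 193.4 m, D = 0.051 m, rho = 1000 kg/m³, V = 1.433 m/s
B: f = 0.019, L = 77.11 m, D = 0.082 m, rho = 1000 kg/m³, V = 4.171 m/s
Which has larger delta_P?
delta_P(A) = 105.1 kPa, delta_P(B) = 155.4 kPa. Answer: B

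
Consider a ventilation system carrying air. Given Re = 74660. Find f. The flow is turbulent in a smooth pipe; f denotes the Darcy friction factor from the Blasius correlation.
Formula: f = \frac{0.316}{Re^{0.25}}
f = 0.316/74660^0.25 = 0.01912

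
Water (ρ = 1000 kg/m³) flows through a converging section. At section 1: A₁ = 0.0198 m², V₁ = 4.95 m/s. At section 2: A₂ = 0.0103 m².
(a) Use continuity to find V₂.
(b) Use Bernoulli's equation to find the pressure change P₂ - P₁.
(a) Continuity: A₁V₁=A₂V₂ -> V₂=A₁V₁/A₂=0.0198*4.95/0.0103=9.52 m/s
(b) Bernoulli: P₂-P₁=0.5*rho*(V₁^2-V₂^2)/1000=0.5*1000*(4.95^2-9.52^2)/1000=-33.06 kPa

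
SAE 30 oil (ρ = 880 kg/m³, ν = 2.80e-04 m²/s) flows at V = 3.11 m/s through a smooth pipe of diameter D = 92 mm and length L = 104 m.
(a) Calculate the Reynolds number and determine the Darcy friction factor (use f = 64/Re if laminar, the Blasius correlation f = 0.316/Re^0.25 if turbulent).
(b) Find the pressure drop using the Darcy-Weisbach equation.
(a) Re = V·D/ν = 3.11·0.092/2.80e-04 = 1021.9 → laminar (Re < 2300); f = 64/Re = 64/1021.9 = 0.062628
(b) Darcy-Weisbach: ΔP = f·(L/D)·½ρV²/1000 = 0.062628·(104/0.092)·½·880·3.11²/1000 = 301.3 kPa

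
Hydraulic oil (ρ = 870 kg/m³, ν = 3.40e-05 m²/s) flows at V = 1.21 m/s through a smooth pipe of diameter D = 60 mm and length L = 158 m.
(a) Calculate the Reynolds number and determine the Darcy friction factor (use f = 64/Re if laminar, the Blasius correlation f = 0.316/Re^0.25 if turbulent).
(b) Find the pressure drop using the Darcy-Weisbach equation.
(a) Re = V·D/ν = 1.21·0.06/3.40e-05 = 2135.3 → laminar (Re < 2300); f = 64/Re = 64/2135.3 = 0.029972
(b) Darcy-Weisbach: ΔP = f·(L/D)·½ρV²/1000 = 0.029972·(158/0.060)·½·870·1.21²/1000 = 50.27 kPa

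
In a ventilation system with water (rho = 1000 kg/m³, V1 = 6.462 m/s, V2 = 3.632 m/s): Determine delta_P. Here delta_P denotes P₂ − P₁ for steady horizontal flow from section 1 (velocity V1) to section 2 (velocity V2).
Formula: \Delta P = \frac{1}{2} \rho (V_1^2 - V_2^2)
delta_P = 0.5·1000·(6.462² − 3.632²)/1000 = 14.28 kPa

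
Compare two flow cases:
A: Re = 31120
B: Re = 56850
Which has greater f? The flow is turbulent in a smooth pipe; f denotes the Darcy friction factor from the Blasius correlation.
f(A) = 0.02379, f(B) = 0.02046. Answer: A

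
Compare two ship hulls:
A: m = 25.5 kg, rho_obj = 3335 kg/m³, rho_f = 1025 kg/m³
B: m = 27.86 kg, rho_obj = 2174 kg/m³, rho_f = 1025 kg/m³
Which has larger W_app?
W_app(A) = 173.3 N, W_app(B) = 144.4 N. Answer: A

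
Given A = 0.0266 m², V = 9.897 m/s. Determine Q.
Formula: Q = A V
Q = 0.0266·9.897·1000 = 263.3 L/s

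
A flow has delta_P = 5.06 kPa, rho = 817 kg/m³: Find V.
Formula: V = \sqrt{\frac{2 \Delta P}{\rho}}
V = √(2·(5.06·1000)/817) = 3.519 m/s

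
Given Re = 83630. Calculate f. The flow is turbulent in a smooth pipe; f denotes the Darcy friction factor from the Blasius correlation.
Formula: f = \frac{0.316}{Re^{0.25}}
f = 0.316/83630^0.25 = 0.01858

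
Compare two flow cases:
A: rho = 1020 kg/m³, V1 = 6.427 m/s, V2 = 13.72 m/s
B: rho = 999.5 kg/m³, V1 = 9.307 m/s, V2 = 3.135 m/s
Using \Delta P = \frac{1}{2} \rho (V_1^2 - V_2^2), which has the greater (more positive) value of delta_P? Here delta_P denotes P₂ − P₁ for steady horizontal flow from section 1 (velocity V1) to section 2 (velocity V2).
delta_P(A) = -74.94 kPa, delta_P(B) = 38.38 kPa. Answer: B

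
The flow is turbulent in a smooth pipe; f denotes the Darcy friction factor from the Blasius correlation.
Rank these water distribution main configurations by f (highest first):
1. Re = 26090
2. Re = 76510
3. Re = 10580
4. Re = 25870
Case 1: f = 0.02486
Case 2: f = 0.019
Case 3: f = 0.03116
Case 4: f = 0.02492
Ranking (highest first): 3, 4, 1, 2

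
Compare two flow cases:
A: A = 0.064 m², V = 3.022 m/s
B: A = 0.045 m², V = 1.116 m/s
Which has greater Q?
Q(A) = 193.4 L/s, Q(B) = 50.22 L/s. Answer: A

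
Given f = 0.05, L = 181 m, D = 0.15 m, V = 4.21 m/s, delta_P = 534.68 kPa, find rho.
Formula: \Delta P = f \frac{L}{D} \frac{\rho V^2}{2}
Substituting knowns: 534.68 = 0.05·(181/0.15)·0.5·rho·4.21²/1000
Solving for rho: rho = (534.68·1000)/(0.05·(181/0.15)·0.5·4.21²) = 1000 kg/m³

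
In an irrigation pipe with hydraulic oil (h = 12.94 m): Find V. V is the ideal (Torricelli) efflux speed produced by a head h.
Formula: V = \sqrt{2 g h}
V = √(2·9.81·12.94) = 15.93 m/s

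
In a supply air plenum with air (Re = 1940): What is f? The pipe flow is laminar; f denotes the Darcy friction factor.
Formula: f = \frac{64}{Re}
f = 64/1940 = 0.03299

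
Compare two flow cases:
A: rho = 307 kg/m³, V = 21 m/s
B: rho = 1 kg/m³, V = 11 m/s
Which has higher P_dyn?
P_dyn(A) = 67.69 kPa, P_dyn(B) = 0.0605 kPa. Answer: A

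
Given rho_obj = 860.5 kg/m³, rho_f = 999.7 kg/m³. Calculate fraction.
Formula: f_{sub} = \frac{\rho_{obj}}{\rho_f}
fraction = 860.5/999.7 = 0.8608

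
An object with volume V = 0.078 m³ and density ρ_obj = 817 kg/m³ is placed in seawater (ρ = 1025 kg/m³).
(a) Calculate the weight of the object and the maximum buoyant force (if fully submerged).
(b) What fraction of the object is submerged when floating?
(a) W=rho_obj*g*V=817*9.81*0.078=625.2 N; F_B(max)=rho*g*V=1025*9.81*0.078=784.3 N
(b) Floating fraction=rho_obj/rho=817/1025=0.797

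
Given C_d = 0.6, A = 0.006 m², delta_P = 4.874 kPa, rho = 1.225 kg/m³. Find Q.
Formula: Q = C_d A \sqrt{\frac{2 \Delta P}{\rho}}
Q = 0.6·0.006·√(2·(4.874·1000)/1.225)·1000 = 321.1 L/s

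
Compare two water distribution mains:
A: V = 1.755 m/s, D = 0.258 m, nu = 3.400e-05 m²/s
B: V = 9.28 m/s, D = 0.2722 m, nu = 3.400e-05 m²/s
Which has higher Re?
Re(A) = 13317, Re(B) = 74295. Answer: B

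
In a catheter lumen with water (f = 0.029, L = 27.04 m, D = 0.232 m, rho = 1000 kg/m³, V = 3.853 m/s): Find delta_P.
Formula: \Delta P = f \frac{L}{D} \frac{\rho V^2}{2}
delta_P = 0.029·(27.04/0.232)·0.5·1000·3.853²/1000 = 25.09 kPa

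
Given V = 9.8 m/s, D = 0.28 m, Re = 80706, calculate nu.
Formula: Re = \frac{V D}{\nu}
Substituting knowns: 80706 = 9.8·0.28/nu
Solving for nu: nu = 9.8·0.28/80706 = 3.400e-05 m²/s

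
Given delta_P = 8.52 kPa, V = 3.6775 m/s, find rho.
Formula: V = \sqrt{\frac{2 \Delta P}{\rho}}
Substituting knowns: 3.6775 = √(2·(8.52·1000)/rho)
Solving for rho: rho = 2·(8.52·1000)/3.6775² = 1260 kg/m³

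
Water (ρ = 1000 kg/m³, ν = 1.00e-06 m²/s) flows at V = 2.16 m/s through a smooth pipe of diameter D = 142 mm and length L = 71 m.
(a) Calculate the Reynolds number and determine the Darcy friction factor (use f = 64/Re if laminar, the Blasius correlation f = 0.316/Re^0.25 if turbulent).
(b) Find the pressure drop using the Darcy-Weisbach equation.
(a) Re = V·D/ν = 2.16·0.142/1.00e-06 = 306720 → turbulent (Re > 4000); f = 0.316/Re^0.25 = 0.316/306720^0.25 = 0.013428 (Blasius is strictly valid for Re ≲ 1e5; used here as the smooth-pipe estimate the problem specifies)
(b) Darcy-Weisbach: ΔP = f·(L/D)·½ρV²/1000 = 0.013428·(71/0.142)·½·1000·2.16²/1000 = 15.66 kPa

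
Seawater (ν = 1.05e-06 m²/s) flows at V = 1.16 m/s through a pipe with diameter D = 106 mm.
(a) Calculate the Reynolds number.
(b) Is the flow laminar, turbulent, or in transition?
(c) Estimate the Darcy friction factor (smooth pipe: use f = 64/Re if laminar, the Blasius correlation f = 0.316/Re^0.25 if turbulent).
(a) Re = V·D/ν = 1.16·0.106/1.05e-06 = 117100
(b) Flow regime: turbulent (Re > 4000)
(c) Friction factor: f = 0.316/Re^0.25 = 0.316/117100^0.25 = 0.01708 (Blasius is strictly valid for Re ≲ 1e5; used here as the smooth-pipe estimate the problem specifies)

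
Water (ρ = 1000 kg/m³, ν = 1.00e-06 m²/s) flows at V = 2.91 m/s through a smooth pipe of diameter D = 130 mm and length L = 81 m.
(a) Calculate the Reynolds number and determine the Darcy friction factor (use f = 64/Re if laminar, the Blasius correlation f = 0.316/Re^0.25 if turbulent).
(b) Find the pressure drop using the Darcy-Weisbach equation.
(a) Re = V·D/ν = 2.91·0.13/1.00e-06 = 378300 → turbulent (Re > 4000); f = 0.316/Re^0.25 = 0.316/378300^0.25 = 0.012742 (Blasius is strictly valid for Re ≲ 1e5; used here as the smooth-pipe estimate the problem specifies)
(b) Darcy-Weisbach: ΔP = f·(L/D)·½ρV²/1000 = 0.012742·(81/0.130)·½·1000·2.91²/1000 = 33.62 kPa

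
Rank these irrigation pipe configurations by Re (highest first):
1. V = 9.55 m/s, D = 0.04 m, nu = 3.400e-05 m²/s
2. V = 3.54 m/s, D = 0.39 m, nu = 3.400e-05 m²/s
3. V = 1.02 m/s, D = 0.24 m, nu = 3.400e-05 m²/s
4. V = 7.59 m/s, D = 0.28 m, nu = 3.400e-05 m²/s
Case 1: Re = 11235
Case 2: Re = 40606
Case 3: Re = 7200
Case 4: Re = 62506
Ranking (highest first): 4, 2, 1, 3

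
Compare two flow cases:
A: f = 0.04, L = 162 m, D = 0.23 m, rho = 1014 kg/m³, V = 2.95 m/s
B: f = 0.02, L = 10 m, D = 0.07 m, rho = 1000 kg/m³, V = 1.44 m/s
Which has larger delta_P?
delta_P(A) = 124.3 kPa, delta_P(B) = 2.962 kPa. Answer: A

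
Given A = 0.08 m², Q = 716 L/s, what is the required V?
Formula: Q = A V
Substituting knowns: 716 = 0.08·V·1000
Solving for V: V = (716/1000)/0.08 = 8.95 m/s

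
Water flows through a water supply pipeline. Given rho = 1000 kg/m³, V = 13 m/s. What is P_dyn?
Formula: P_{dyn} = \frac{1}{2} \rho V^2
P_dyn = 0.5·1000·13²/1000 = 84.5 kPa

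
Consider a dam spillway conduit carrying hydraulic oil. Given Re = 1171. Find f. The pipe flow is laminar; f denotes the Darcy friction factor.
Formula: f = \frac{64}{Re}
f = 64/1171 = 0.05465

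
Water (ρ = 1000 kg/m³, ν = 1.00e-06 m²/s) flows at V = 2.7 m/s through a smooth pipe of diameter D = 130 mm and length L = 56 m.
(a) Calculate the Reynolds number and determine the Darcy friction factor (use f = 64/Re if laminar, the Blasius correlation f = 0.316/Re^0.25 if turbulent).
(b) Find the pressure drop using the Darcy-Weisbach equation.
(a) Re = V·D/ν = 2.7·0.13/1.00e-06 = 351000 → turbulent (Re > 4000); f = 0.316/Re^0.25 = 0.316/351000^0.25 = 0.012983 (Blasius is strictly valid for Re ≲ 1e5; used here as the smooth-pipe estimate the problem specifies)
(b) Darcy-Weisbach: ΔP = f·(L/D)·½ρV²/1000 = 0.012983·(56/0.130)·½·1000·2.7²/1000 = 20.39 kPa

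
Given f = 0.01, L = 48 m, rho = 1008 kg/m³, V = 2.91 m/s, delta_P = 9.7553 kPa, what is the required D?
Formula: \Delta P = f \frac{L}{D} \frac{\rho V^2}{2}
Substituting knowns: 9.7553 = 0.01·(48/D)·0.5·1008·2.91²/1000
Solving for D: D = 0.01·48·0.5·1008·2.91²/(9.7553·1000) = 0.21 m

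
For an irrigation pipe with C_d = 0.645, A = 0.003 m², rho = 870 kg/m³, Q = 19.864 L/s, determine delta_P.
Formula: Q = C_d A \sqrt{\frac{2 \Delta P}{\rho}}
Substituting knowns: 19.864 = 0.645·0.003·√(2·(delta_P·1000)/870)·1000
Solving for delta_P: delta_P = ((19.864/1000)/(0.645·0.003))²·870/2/1000 = 45.84 kPa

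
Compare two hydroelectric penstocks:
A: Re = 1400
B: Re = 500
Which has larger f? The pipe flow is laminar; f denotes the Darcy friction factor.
f(A) = 0.04571, f(B) = 0.128. Answer: B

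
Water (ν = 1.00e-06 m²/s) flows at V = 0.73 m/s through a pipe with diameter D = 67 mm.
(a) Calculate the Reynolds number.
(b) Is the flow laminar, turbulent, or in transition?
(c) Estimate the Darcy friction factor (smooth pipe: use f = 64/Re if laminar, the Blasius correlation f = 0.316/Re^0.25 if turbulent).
(a) Re = V·D/ν = 0.73·0.067/1.00e-06 = 48910
(b) Flow regime: turbulent (Re > 4000)
(c) Friction factor: f = 0.316/Re^0.25 = 0.316/48910^0.25 = 0.02125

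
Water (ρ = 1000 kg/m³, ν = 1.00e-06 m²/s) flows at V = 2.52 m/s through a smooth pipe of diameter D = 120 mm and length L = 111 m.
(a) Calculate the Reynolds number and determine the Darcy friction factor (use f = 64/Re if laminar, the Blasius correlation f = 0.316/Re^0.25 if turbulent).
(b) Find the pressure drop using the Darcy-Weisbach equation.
(a) Re = V·D/ν = 2.52·0.12/1.00e-06 = 302400 → turbulent (Re > 4000); f = 0.316/Re^0.25 = 0.316/302400^0.25 = 0.013475 (Blasius is strictly valid for Re ≲ 1e5; used here as the smooth-pipe estimate the problem specifies)
(b) Darcy-Weisbach: ΔP = f·(L/D)·½ρV²/1000 = 0.013475·(111/0.120)·½·1000·2.52²/1000 = 39.58 kPa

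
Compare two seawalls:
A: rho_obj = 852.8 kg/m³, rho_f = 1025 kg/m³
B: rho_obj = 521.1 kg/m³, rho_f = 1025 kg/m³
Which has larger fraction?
fraction(A) = 0.832, fraction(B) = 0.5084. Answer: A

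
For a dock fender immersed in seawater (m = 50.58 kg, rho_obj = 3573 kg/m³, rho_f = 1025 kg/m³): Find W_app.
Formula: W_{app} = mg\left(1 - \frac{\rho_f}{\rho_{obj}}\right)
W_app = 50.58·9.81·(1 − 1025/3573) = 353.8 N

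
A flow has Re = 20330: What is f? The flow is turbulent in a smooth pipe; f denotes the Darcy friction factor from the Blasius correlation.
Formula: f = \frac{0.316}{Re^{0.25}}
f = 0.316/20330^0.25 = 0.02646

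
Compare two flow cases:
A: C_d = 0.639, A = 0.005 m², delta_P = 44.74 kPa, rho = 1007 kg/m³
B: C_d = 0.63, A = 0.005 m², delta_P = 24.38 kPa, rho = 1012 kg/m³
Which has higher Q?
Q(A) = 30.12 L/s, Q(B) = 21.87 L/s. Answer: A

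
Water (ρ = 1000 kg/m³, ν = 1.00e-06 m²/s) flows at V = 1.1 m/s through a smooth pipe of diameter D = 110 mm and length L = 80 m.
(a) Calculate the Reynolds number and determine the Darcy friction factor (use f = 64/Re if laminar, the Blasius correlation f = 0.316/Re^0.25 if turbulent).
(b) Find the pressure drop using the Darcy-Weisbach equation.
(a) Re = V·D/ν = 1.1·0.11/1.00e-06 = 121000 → turbulent (Re > 4000); f = 0.316/Re^0.25 = 0.316/121000^0.25 = 0.016943 (Blasius is strictly valid for Re ≲ 1e5; used here as the smooth-pipe estimate the problem specifies)
(b) Darcy-Weisbach: ΔP = f·(L/D)·½ρV²/1000 = 0.016943·(80/0.110)·½·1000·1.1²/1000 = 7.455 kPa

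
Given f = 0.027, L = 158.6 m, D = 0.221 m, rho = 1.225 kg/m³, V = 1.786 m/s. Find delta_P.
Formula: \Delta P = f \frac{L}{D} \frac{\rho V^2}{2}
delta_P = 0.027·(158.6/0.221)·0.5·1.225·1.786²/1000 = 0.03786 kPa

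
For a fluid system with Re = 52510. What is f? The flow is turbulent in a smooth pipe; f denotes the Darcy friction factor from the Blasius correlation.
Formula: f = \frac{0.316}{Re^{0.25}}
f = 0.316/52510^0.25 = 0.02088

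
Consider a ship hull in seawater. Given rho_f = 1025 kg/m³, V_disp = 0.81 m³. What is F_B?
Formula: F_B = \rho_f g V_{disp}
F_B = 1025·9.81·0.81 = 8145 N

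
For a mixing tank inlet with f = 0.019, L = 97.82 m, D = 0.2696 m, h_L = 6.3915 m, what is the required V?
Formula: h_L = f \frac{L}{D} \frac{V^2}{2g}
Substituting knowns: 6.3915 = 0.019·(97.82/0.2696)·V²/(2·9.81)
Solving for V: V = √(6.3915·2·9.81/(0.019·(97.82/0.2696))) = 4.265 m/s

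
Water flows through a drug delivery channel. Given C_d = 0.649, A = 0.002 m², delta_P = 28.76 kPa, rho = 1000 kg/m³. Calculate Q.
Formula: Q = C_d A \sqrt{\frac{2 \Delta P}{\rho}}
Q = 0.649·0.002·√(2·(28.76·1000)/1000)·1000 = 9.844 L/s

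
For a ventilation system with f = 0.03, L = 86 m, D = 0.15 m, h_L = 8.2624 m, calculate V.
Formula: h_L = f \frac{L}{D} \frac{V^2}{2g}
Substituting knowns: 8.2624 = 0.03·(86/0.15)·V²/(2·9.81)
Solving for V: V = √(8.2624·2·9.81/(0.03·(86/0.15))) = 3.07 m/s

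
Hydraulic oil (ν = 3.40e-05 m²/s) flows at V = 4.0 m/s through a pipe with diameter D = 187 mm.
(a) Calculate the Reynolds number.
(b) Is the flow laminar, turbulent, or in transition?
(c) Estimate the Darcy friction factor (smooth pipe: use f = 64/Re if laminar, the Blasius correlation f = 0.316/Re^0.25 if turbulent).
(a) Re = V·D/ν = 4.0·0.187/3.40e-05 = 22000
(b) Flow regime: turbulent (Re > 4000)
(c) Friction factor: f = 0.316/Re^0.25 = 0.316/22000^0.25 = 0.02595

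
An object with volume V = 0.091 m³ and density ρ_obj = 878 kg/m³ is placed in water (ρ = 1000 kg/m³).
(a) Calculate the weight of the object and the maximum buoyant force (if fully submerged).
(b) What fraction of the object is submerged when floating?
(a) W=rho_obj*g*V=878*9.81*0.091=783.8 N; F_B(max)=rho*g*V=1000*9.81*0.091=892.7 N
(b) Floating fraction=rho_obj/rho=878/1000=0.878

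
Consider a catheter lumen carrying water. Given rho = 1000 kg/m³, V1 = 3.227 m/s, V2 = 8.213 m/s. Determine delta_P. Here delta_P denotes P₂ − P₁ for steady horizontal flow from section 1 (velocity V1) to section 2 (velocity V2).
Formula: \Delta P = \frac{1}{2} \rho (V_1^2 - V_2^2)
delta_P = 0.5·1000·(3.227² − 8.213²)/1000 = -28.52 kPa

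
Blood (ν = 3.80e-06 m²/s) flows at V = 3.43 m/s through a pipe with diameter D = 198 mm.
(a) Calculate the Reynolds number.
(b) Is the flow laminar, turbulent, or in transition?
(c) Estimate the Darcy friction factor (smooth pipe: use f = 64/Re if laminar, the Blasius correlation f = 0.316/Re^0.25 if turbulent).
(a) Re = V·D/ν = 3.43·0.198/3.80e-06 = 178720
(b) Flow regime: turbulent (Re > 4000)
(c) Friction factor: f = 0.316/Re^0.25 = 0.316/178720^0.25 = 0.01537 (Blasius is strictly valid for Re ≲ 1e5; used here as the smooth-pipe estimate the problem specifies)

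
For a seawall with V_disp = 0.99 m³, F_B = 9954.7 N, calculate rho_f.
Formula: F_B = \rho_f g V_{disp}
Substituting knowns: 9954.7 = rho_f·9.81·0.99
Solving for rho_f: rho_f = 9954.7/(9.81·0.99) = 1025 kg/m³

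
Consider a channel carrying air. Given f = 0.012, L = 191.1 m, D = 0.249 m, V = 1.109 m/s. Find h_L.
Formula: h_L = f \frac{L}{D} \frac{V^2}{2g}
h_L = 0.012·(191.1/0.249)·1.109²/(2·9.81) = 0.5773 m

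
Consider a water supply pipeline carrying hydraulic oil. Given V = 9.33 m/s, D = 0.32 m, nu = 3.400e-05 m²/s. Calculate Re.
Formula: Re = \frac{V D}{\nu}
Re = 9.33·0.32/3.400e-05 = 87812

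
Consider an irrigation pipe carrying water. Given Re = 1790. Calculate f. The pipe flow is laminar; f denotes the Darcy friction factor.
Formula: f = \frac{64}{Re}
f = 64/1790 = 0.03575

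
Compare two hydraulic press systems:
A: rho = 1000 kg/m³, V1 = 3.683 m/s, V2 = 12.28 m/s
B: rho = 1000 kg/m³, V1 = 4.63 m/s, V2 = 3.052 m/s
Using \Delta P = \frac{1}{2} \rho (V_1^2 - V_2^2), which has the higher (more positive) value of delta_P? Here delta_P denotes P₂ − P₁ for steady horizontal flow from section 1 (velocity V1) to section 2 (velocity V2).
delta_P(A) = -68.62 kPa, delta_P(B) = 6.061 kPa. Answer: B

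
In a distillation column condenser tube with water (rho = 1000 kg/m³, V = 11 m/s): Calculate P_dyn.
Formula: P_{dyn} = \frac{1}{2} \rho V^2
P_dyn = 0.5·1000·11²/1000 = 60.5 kPa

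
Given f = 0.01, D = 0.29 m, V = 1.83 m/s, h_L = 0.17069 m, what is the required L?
Formula: h_L = f \frac{L}{D} \frac{V^2}{2g}
Substituting knowns: 0.17069 = 0.01·(L/0.29)·1.83²/(2·9.81)
Solving for L: L = 0.17069·2·9.81·0.29/(0.01·1.83²) = 29 m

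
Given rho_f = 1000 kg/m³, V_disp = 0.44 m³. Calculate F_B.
Formula: F_B = \rho_f g V_{disp}
F_B = 1000·9.81·0.44 = 4316 N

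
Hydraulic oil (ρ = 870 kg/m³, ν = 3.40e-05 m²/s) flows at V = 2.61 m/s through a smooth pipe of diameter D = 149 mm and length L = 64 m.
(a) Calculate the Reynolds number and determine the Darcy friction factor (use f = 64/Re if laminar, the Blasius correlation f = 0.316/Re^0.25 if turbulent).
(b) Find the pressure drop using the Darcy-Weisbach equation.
(a) Re = V·D/ν = 2.61·0.149/3.40e-05 = 11438 → turbulent (Re > 4000); f = 0.316/Re^0.25 = 0.316/11438^0.25 = 0.030556
(b) Darcy-Weisbach: ΔP = f·(L/D)·½ρV²/1000 = 0.030556·(64/0.149)·½·870·2.61²/1000 = 38.89 kPa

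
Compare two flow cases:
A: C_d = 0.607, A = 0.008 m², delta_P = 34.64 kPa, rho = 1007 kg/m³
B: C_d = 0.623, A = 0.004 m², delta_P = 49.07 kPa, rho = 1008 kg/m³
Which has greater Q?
Q(A) = 40.28 L/s, Q(B) = 24.59 L/s. Answer: A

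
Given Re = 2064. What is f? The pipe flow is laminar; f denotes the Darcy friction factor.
Formula: f = \frac{64}{Re}
f = 64/2064 = 0.03101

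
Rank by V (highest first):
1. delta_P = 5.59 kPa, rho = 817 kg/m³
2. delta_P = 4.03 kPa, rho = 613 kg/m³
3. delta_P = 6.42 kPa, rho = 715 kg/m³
Case 1: V = 3.699 m/s
Case 2: V = 3.626 m/s
Case 3: V = 4.238 m/s
Ranking (highest first): 3, 1, 2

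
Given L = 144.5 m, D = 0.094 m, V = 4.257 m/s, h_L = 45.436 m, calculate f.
Formula: h_L = f \frac{L}{D} \frac{V^2}{2g}
Substituting knowns: 45.436 = f·(144.5/0.094)·4.257²/(2·9.81)
Solving for f: f = 45.436·2·9.81/((144.5/0.094)·4.257²) = 0.032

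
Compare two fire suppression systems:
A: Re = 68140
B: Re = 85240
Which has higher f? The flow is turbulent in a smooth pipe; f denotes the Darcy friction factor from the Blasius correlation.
f(A) = 0.01956, f(B) = 0.01849. Answer: A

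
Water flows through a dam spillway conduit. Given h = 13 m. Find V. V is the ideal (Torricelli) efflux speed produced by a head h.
Formula: V = \sqrt{2 g h}
V = √(2·9.81·13) = 15.97 m/s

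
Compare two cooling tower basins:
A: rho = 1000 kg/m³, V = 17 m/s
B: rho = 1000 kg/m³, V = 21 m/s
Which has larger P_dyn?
P_dyn(A) = 144.5 kPa, P_dyn(B) = 220.5 kPa. Answer: B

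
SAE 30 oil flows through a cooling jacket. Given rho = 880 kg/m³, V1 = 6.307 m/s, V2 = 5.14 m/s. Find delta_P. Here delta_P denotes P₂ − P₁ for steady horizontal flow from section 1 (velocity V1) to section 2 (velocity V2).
Formula: \Delta P = \frac{1}{2} \rho (V_1^2 - V_2^2)
delta_P = 0.5·880·(6.307² − 5.14²)/1000 = 5.878 kPa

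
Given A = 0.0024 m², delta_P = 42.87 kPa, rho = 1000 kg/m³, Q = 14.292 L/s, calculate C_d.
Formula: Q = C_d A \sqrt{\frac{2 \Delta P}{\rho}}
Substituting knowns: 14.292 = C_d·0.0024·√(2·(42.87·1000)/1000)·1000
Solving for C_d: C_d = (14.292/1000)/(0.0024·√(2·(42.87·1000)/1000)) = 0.6431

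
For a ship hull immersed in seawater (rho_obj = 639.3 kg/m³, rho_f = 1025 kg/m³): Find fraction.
Formula: f_{sub} = \frac{\rho_{obj}}{\rho_f}
fraction = 639.3/1025 = 0.6237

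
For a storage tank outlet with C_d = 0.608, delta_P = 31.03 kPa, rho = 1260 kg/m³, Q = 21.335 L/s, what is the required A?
Formula: Q = C_d A \sqrt{\frac{2 \Delta P}{\rho}}
Substituting knowns: 21.335 = 0.608·A·√(2·(31.03·1000)/1260)·1000
Solving for A: A = (21.335/1000)/(0.608·√(2·(31.03·1000)/1260)) = 0.005 m²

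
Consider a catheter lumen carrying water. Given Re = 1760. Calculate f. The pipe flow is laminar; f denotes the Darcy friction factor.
Formula: f = \frac{64}{Re}
f = 64/1760 = 0.03636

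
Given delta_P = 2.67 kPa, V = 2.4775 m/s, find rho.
Formula: V = \sqrt{\frac{2 \Delta P}{\rho}}
Substituting knowns: 2.4775 = √(2·(2.67·1000)/rho)
Solving for rho: rho = 2·(2.67·1000)/2.4775² = 870 kg/m³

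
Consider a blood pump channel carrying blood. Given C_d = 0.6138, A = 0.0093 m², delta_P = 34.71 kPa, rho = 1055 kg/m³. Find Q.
Formula: Q = C_d A \sqrt{\frac{2 \Delta P}{\rho}}
Q = 0.6138·0.0093·√(2·(34.71·1000)/1055)·1000 = 46.3 L/s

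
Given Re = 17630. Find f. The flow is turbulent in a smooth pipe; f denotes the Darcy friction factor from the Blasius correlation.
Formula: f = \frac{0.316}{Re^{0.25}}
f = 0.316/17630^0.25 = 0.02742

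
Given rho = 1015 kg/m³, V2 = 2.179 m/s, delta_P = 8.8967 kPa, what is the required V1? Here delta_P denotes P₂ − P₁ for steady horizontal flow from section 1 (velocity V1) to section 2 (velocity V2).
Formula: \Delta P = \frac{1}{2} \rho (V_1^2 - V_2^2)
Substituting knowns: 8.8967 = 0.5·1015·(V1² − 2.179²)/1000
Solving for V1: V1 = √(2.179² + 2·(8.8967·1000)/1015) = 4.72 m/s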